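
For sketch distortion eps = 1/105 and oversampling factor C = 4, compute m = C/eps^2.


1/eps = 105.
(1/eps)^2 = 11025.
m = 4*11025 = 44100.

44100


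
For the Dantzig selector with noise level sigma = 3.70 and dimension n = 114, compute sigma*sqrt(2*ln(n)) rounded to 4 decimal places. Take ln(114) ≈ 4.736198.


ln(114) ≈ 4.736198.
2*ln(n) ≈ 9.472396.
sqrt(2*ln(n)) ≈ sqrt(9.472396) ≈ 3.077726.
threshold ≈ 3.70*3.077726 = 11.3875862 ≈ 11.3876.

11.3876


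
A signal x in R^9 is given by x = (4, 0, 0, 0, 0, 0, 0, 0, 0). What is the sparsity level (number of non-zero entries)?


Non-zero positions: [0].
Sparsity = 1.

1


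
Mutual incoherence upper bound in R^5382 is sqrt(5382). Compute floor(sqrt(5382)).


73^2 = 5329 <= 5382 < 5476 = 74^2, so 73 <= sqrt(5382) < 74.
floor(sqrt(5382)) = 73.

73


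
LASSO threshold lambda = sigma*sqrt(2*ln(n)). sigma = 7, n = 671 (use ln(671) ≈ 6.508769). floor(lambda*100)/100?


ln(671) ≈ 6.508769.
2*ln(n) ≈ 13.017538.
sqrt(2*ln(n)) ≈ sqrt(13.017538) ≈ 3.607983.
lambda ≈ 7*3.607983 = 25.255881.
floor(lambda*100)/100 = 25.25.

25.25


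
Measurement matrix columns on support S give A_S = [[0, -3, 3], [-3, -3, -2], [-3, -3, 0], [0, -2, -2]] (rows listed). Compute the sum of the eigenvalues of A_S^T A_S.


Sum of eigenvalues of A_S^T A_S = trace(A_S^T A_S) = sum of squared column norms of A_S.
A_S^T A_S diagonal: [18, 31, 17].
trace = 18 + 31 + 17 = 66.

66


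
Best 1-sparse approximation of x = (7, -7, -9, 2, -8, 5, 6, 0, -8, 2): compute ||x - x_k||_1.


Sorted |x_i| descending: [9, 8, 8, 7, 7, 6, 5, 2, 2, 0]
Keep top 1: [9]
Tail entries: [8, 8, 7, 7, 6, 5, 2, 2, 0]
L1 error = sum of tail = 45.

45


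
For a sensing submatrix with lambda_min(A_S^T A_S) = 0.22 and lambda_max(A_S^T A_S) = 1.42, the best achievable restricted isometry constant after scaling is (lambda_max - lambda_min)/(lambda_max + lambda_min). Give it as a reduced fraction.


lambda_max - lambda_min = 1.42 - 0.22 = 1.20.
lambda_max + lambda_min = 1.42 + 0.22 = 1.64.
delta = 1.20/1.64 = 120/164 = 30/41.

30/41


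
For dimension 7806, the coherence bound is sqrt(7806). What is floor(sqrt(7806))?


88^2 = 7744 <= 7806 < 7921 = 89^2, so 88 <= sqrt(7806) < 89.
floor(sqrt(7806)) = 88.

88


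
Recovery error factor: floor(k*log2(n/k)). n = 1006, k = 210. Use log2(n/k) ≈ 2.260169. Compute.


log2(n/k) = log2(1006/210) ≈ 2.260169.
k*log2(n/k) ≈ 210*2.260169 = 474.63549.
floor(474.63549) = 474.

474


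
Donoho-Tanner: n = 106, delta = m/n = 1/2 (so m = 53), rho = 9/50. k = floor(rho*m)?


m = 1/2*106 = 53.
rho = 9/50.
rho*m = 9/50*53 = 9.54.
k = floor(9.54) = 9.

9


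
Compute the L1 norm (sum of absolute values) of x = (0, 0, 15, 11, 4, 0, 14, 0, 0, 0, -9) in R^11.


Non-zero entries: [(2, 15), (3, 11), (4, 4), (6, 14), (10, -9)]
Absolute values: [15, 11, 4, 14, 9]
||x||_1 = sum = 53.

53


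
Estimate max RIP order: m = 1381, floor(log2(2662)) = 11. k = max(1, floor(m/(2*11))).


floor(log2(2662)) = 11.
2*11 = 22.
m/(2*floor(log2(n))) = 1381/22 ≈ 62.7727.
floor = 62.
k = max(1, 62) = 62.

62


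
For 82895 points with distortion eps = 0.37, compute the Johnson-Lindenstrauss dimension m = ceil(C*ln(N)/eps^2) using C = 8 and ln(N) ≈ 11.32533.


ln(82895) ≈ 11.32533.
eps^2 = 0.37^2 = 0.1369.
C*ln(N)/eps^2 ≈ 8*11.32533/0.1369 ≈ 661.8162.
m = ceil(661.8162) = 662.

662


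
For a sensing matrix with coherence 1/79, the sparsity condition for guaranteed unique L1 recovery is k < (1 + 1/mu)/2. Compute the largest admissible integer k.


1/mu = 79.
1 + 1/mu = 80.
(1 + 1/mu)/2 = 40 is an integer and the inequality is strict, so k_max = 40 - 1 = 39.

39


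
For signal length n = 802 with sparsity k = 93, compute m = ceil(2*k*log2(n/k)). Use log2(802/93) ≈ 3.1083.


log2(n/k) = log2(802/93) ≈ 3.1083.
2*k*log2(n/k) ≈ 2*93*3.1083 = 578.1438.
m = ceil(578.1438) = 579.

579


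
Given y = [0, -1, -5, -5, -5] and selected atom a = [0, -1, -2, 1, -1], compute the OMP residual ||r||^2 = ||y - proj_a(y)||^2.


a^T a = 7.
a^T y = 11.
coeff = 11/7 = 11/7.
||r||^2 = 411/7.

411/7


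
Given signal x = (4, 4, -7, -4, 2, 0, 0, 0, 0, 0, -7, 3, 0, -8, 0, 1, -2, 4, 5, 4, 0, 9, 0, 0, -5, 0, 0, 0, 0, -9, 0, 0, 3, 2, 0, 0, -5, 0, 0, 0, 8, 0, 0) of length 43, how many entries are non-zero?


Non-zero positions: [0, 1, 2, 3, 4, 10, 11, 13, 15, 16, 17, 18, 19, 21, 24, 29, 32, 33, 36, 40].
Sparsity = 20.

20


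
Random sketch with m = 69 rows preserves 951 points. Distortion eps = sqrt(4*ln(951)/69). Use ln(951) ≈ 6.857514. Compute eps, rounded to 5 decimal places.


ln(951) ≈ 6.857514.
4*ln(N)/m ≈ 4*6.857514/69 ≈ 0.39753704.
eps = sqrt(0.39753704) ≈ 0.6305054 ≈ 0.63051.

0.63051


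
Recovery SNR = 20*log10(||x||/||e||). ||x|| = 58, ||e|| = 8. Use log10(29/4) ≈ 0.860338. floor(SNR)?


||x||/||e|| = 58/8 = 29/4.
log10(29/4) ≈ 0.860338.
20*log10(||x||/||e||) ≈ 20*0.860338 = 17.20676.
floor(17.20676) = 17.

17


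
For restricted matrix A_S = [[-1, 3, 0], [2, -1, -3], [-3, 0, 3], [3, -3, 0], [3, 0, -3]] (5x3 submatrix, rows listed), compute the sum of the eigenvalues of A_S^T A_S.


Sum of eigenvalues of A_S^T A_S = trace(A_S^T A_S) = sum of squared column norms of A_S.
A_S^T A_S diagonal: [32, 19, 27].
trace = 32 + 19 + 27 = 78.

78


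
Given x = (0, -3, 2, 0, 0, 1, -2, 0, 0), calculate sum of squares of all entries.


Non-zero entries: [(1, -3), (2, 2), (5, 1), (6, -2)]
Squares: [9, 4, 1, 4]
||x||_2^2 = sum = 18.

18


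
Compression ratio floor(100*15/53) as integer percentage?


100*m/n = 100*15/53 ≈ 28.3019.
floor = 28.

28


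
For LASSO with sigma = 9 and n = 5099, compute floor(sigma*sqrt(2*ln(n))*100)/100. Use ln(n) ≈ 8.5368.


ln(5099) ≈ 8.5368.
2*ln(n) ≈ 17.0736.
sqrt(2*ln(n)) ≈ sqrt(17.0736) ≈ 4.132021.
lambda ≈ 9*4.132021 = 37.188189.
floor(lambda*100)/100 = 37.18.

37.18


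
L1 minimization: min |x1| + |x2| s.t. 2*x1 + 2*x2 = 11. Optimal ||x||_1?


Axis intercepts:
  x1 = 11/2, x2 = 0: L1 = 11/2
  x1 = 0, x2 = 11/2: L1 = 11/2
x* = (11/2, 0)
||x*||_1 = 11/2.

11/2


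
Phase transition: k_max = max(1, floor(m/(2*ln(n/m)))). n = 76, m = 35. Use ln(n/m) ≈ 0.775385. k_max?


n/m = 76/35.
ln(n/m) ≈ 0.775385.
2*ln(n/m) ≈ 1.55077.
m/(2*ln(n/m)) ≈ 35/1.55077 ≈ 22.5694.
floor = 22.
k_max = max(1, 22) = 22.

22


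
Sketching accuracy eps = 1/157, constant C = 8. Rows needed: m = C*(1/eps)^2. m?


1/eps = 157.
(1/eps)^2 = 24649.
m = 8*24649 = 197192.

197192


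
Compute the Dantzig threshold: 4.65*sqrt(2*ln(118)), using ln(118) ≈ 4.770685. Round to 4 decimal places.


ln(118) ≈ 4.770685.
2*ln(n) ≈ 9.54137.
sqrt(2*ln(n)) ≈ sqrt(9.54137) ≈ 3.088911.
threshold ≈ 4.65*3.088911 = 14.36343615 ≈ 14.3634.

14.3634


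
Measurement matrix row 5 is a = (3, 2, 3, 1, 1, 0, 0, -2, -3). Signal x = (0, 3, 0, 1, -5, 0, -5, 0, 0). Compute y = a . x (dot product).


Non-zero terms: ['2*3', '1*1', '1*-5', '0*-5']
Products: [6, 1, -5, 0]
y = sum = 2.

2


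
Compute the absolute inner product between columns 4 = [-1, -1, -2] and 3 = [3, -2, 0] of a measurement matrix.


Inner product: -1*3 + -1*-2 + -2*0
Products: [-3, 2, 0]
Sum = -1.
|dot| = 1.

1


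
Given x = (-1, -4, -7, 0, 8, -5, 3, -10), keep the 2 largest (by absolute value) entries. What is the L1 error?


Sorted |x_i| descending: [10, 8, 7, 5, 4, 3, 1, 0]
Keep top 2: [10, 8]
Tail entries: [7, 5, 4, 3, 1, 0]
L1 error = sum of tail = 20.

20


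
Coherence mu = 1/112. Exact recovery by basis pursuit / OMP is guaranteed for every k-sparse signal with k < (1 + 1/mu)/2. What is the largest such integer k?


1/mu = 112.
1 + 1/mu = 113.
(1 + 1/mu)/2 = 56.5 is not an integer, so k_max = floor(56.5) = 56.

56


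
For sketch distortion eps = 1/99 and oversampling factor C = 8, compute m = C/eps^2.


1/eps = 99.
(1/eps)^2 = 9801.
m = 8*9801 = 78408.

78408


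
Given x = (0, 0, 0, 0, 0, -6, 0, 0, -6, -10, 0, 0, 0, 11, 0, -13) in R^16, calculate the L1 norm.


Non-zero entries: [(5, -6), (8, -6), (9, -10), (13, 11), (15, -13)]
Absolute values: [6, 6, 10, 11, 13]
||x||_1 = sum = 46.

46


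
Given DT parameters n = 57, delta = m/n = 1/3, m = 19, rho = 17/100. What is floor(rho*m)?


m = 1/3*57 = 19.
rho = 17/100.
rho*m = 17/100*19 = 3.23.
k = floor(3.23) = 3.

3


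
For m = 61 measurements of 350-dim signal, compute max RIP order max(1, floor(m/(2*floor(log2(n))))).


floor(log2(350)) = 8.
2*8 = 16.
m/(2*floor(log2(n))) = 61/16 ≈ 3.8125.
floor = 3.
k = max(1, 3) = 3.

3


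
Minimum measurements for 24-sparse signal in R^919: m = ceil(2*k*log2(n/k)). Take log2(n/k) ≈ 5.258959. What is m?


log2(n/k) = log2(919/24) ≈ 5.258959.
2*k*log2(n/k) ≈ 2*24*5.258959 = 252.430032.
m = ceil(252.430032) = 253.

253


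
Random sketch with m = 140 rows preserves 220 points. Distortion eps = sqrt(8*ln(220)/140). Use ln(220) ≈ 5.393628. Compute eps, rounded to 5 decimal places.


ln(220) ≈ 5.393628.
8*ln(N)/m ≈ 8*5.393628/140 ≈ 0.30820731.
eps = sqrt(0.30820731) ≈ 0.5551642 ≈ 0.55516.

0.55516


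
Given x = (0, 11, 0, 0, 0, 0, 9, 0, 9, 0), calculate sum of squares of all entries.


Non-zero entries: [(1, 11), (6, 9), (8, 9)]
Squares: [121, 81, 81]
||x||_2^2 = sum = 283.

283


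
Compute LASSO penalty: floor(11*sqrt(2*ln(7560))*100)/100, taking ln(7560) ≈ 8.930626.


ln(7560) ≈ 8.930626.
2*ln(n) ≈ 17.861252.
sqrt(2*ln(n)) ≈ sqrt(17.861252) ≈ 4.226257.
lambda ≈ 11*4.226257 = 46.488827.
floor(lambda*100)/100 = 46.48.

46.48


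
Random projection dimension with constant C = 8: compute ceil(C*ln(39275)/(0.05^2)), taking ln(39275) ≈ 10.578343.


ln(39275) ≈ 10.578343.
eps^2 = 0.05^2 = 0.0025.
C*ln(N)/eps^2 ≈ 8*10.578343/0.0025 ≈ 33850.6976.
m = ceil(33850.6976) = 33851.

33851


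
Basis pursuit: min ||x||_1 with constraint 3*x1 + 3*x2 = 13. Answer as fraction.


Axis intercepts:
  x1 = 13/3, x2 = 0: L1 = 13/3
  x1 = 0, x2 = 13/3: L1 = 13/3
x* = (13/3, 0)
||x*||_1 = 13/3.

13/3


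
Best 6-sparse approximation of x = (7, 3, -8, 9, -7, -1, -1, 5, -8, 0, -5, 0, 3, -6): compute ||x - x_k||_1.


Sorted |x_i| descending: [9, 8, 8, 7, 7, 6, 5, 5, 3, 3, 1, 1, 0, 0]
Keep top 6: [9, 8, 8, 7, 7, 6]
Tail entries: [5, 5, 3, 3, 1, 1, 0, 0]
L1 error = sum of tail = 18.

18


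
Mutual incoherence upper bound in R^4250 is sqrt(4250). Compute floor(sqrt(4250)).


65^2 = 4225 <= 4250 < 4356 = 66^2, so 65 <= sqrt(4250) < 66.
floor(sqrt(4250)) = 65.

65


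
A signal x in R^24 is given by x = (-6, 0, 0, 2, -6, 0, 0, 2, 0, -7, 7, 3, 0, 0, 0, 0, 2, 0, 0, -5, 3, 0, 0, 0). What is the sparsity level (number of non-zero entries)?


Non-zero positions: [0, 3, 4, 7, 9, 10, 11, 16, 19, 20].
Sparsity = 10.

10


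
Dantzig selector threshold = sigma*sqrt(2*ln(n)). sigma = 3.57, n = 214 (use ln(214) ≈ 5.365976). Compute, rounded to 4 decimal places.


ln(214) ≈ 5.365976.
2*ln(n) ≈ 10.731952.
sqrt(2*ln(n)) ≈ sqrt(10.731952) ≈ 3.275966.
threshold ≈ 3.57*3.275966 = 11.69519862 ≈ 11.6952.

11.6952


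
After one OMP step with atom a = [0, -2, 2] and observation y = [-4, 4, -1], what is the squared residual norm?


a^T a = 8.
a^T y = -10.
coeff = -10/8 = -5/4.
||r||^2 = 41/2.

41/2


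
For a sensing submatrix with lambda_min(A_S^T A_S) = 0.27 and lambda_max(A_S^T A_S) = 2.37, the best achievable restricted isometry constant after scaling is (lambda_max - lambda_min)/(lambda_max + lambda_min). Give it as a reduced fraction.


lambda_max - lambda_min = 2.37 - 0.27 = 2.10.
lambda_max + lambda_min = 2.37 + 0.27 = 2.64.
delta = 2.10/2.64 = 210/264 = 35/44.

35/44


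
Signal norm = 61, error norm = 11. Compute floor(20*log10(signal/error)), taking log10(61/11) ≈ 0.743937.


||x||/||e|| = 61/11.
log10(61/11) ≈ 0.743937.
20*log10(||x||/||e||) ≈ 20*0.743937 = 14.87874.
floor(14.87874) = 14.

14


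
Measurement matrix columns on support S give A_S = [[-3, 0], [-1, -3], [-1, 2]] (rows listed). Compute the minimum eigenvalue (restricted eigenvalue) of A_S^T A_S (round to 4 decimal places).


A_S^T A_S = [[11, 1], [1, 13]].
trace = 24.
det = 142.
disc = trace^2 - 4*det = 576 - 4*142 = 8.
sqrt(8) ≈ 2.828427.
lam_min = (24 - sqrt(8))/2 ≈ (24 - 2.828427)/2 = 10.5857865 ≈ 10.5858.

10.5858


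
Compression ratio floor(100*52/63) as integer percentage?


100*m/n = 100*52/63 ≈ 82.5397.
floor = 82.

82


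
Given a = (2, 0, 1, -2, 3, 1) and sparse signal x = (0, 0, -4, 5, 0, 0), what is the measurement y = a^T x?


Non-zero terms: ['1*-4', '-2*5']
Products: [-4, -10]
y = sum = -14.

-14


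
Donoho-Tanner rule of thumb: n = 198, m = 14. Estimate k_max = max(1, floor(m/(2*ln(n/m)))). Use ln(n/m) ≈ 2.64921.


n/m = 198/14 = 99/7.
ln(n/m) ≈ 2.64921.
2*ln(n/m) ≈ 5.29842.
m/(2*ln(n/m)) ≈ 14/5.29842 ≈ 2.6423.
floor = 2.
k_max = max(1, 2) = 2.

2


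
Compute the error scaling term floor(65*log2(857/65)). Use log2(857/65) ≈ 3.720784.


log2(n/k) = log2(857/65) ≈ 3.720784.
k*log2(n/k) ≈ 65*3.720784 = 241.85096.
floor(241.85096) = 241.

241


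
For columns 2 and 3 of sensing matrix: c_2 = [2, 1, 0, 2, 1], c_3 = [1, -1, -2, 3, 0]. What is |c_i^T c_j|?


Inner product: 2*1 + 1*-1 + 0*-2 + 2*3 + 1*0
Products: [2, -1, 0, 6, 0]
Sum = 7.
|dot| = 7.

7


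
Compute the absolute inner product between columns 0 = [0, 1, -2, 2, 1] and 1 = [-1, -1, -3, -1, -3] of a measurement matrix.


Inner product: 0*-1 + 1*-1 + -2*-3 + 2*-1 + 1*-3
Products: [0, -1, 6, -2, -3]
Sum = 0.
|dot| = 0.

0


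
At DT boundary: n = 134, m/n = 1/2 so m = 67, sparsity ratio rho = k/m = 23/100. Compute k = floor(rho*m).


m = 1/2*134 = 67.
rho = 23/100.
rho*m = 23/100*67 = 15.41.
k = floor(15.41) = 15.

15


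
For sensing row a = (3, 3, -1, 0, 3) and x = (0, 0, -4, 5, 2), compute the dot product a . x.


Non-zero terms: ['-1*-4', '0*5', '3*2']
Products: [4, 0, 6]
y = sum = 10.

10


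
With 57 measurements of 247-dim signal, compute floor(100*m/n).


100*m/n = 100*57/247 ≈ 23.0769.
floor = 23.

23


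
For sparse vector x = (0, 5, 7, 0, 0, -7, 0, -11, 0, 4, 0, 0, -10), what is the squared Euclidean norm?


Non-zero entries: [(1, 5), (2, 7), (5, -7), (7, -11), (9, 4), (12, -10)]
Squares: [25, 49, 49, 121, 16, 100]
||x||_2^2 = sum = 360.

360


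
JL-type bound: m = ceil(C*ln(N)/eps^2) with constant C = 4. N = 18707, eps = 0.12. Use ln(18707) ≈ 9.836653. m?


ln(18707) ≈ 9.836653.
eps^2 = 0.12^2 = 0.0144.
C*ln(N)/eps^2 ≈ 4*9.836653/0.0144 ≈ 2732.4036.
m = ceil(2732.4036) = 2733.

2733


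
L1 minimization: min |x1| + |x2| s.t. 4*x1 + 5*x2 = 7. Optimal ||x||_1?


Axis intercepts:
  x1 = 7/4, x2 = 0: L1 = 7/4
  x1 = 0, x2 = 7/5: L1 = 7/5
x* = (0, 7/5)
||x*||_1 = 7/5.

7/5


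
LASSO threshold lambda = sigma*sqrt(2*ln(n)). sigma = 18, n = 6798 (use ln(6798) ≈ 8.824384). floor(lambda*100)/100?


ln(6798) ≈ 8.824384.
2*ln(n) ≈ 17.648768.
sqrt(2*ln(n)) ≈ sqrt(17.648768) ≈ 4.201044.
lambda ≈ 18*4.201044 = 75.618792.
floor(lambda*100)/100 = 75.61.

75.61


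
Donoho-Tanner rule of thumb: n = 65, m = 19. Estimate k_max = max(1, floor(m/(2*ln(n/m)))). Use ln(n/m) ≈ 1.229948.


n/m = 65/19.
ln(n/m) ≈ 1.229948.
2*ln(n/m) ≈ 2.459896.
m/(2*ln(n/m)) ≈ 19/2.459896 ≈ 7.7239.
floor = 7.
k_max = max(1, 7) = 7.

7


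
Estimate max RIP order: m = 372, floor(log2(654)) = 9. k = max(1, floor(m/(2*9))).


floor(log2(654)) = 9.
2*9 = 18.
m/(2*floor(log2(n))) = 372/18 ≈ 20.6667.
floor = 20.
k = max(1, 20) = 20.

20


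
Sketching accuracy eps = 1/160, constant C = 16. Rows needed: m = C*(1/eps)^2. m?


1/eps = 160.
(1/eps)^2 = 25600.
m = 16*25600 = 409600.

409600


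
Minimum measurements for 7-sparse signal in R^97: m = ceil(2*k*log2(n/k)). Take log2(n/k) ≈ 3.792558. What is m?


log2(n/k) = log2(97/7) ≈ 3.792558.
2*k*log2(n/k) ≈ 2*7*3.792558 = 53.095812.
m = ceil(53.095812) = 54.

54


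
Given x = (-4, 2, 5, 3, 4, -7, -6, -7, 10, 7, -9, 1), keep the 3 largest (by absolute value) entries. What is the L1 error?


Sorted |x_i| descending: [10, 9, 7, 7, 7, 6, 5, 4, 4, 3, 2, 1]
Keep top 3: [10, 9, 7]
Tail entries: [7, 7, 6, 5, 4, 4, 3, 2, 1]
L1 error = sum of tail = 39.

39


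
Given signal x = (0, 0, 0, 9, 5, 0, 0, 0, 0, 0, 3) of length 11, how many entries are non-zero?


Non-zero positions: [3, 4, 10].
Sparsity = 3.

3


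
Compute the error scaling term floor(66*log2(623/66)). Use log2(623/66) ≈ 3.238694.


log2(n/k) = log2(623/66) ≈ 3.238694.
k*log2(n/k) ≈ 66*3.238694 = 213.753804.
floor(213.753804) = 213.

213


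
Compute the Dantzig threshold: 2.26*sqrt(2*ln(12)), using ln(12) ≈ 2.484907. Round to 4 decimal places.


ln(12) ≈ 2.484907.
2*ln(n) ≈ 4.969814.
sqrt(2*ln(n)) ≈ sqrt(4.969814) ≈ 2.229308.
threshold ≈ 2.26*2.229308 = 5.03823608 ≈ 5.0382.

5.0382


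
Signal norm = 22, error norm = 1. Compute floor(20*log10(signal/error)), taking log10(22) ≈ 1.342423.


||x||/||e|| = 22/1 = 22.
log10(22) ≈ 1.342423.
20*log10(||x||/||e||) ≈ 20*1.342423 = 26.84846.
floor(26.84846) = 26.

26


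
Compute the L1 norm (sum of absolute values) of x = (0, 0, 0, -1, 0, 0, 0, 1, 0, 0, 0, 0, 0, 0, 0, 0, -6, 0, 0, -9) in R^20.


Non-zero entries: [(3, -1), (7, 1), (16, -6), (19, -9)]
Absolute values: [1, 1, 6, 9]
||x||_1 = sum = 17.

17


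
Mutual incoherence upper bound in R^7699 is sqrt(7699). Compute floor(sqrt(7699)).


87^2 = 7569 <= 7699 < 7744 = 88^2, so 87 <= sqrt(7699) < 88.
floor(sqrt(7699)) = 87.

87


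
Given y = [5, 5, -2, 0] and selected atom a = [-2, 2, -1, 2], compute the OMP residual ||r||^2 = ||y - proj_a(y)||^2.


a^T a = 13.
a^T y = 2.
coeff = 2/13 = 2/13.
||r||^2 = 698/13.

698/13


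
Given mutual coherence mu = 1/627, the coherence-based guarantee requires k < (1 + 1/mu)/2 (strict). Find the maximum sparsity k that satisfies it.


1/mu = 627.
1 + 1/mu = 628.
(1 + 1/mu)/2 = 314 is an integer and the inequality is strict, so k_max = 314 - 1 = 313.

313


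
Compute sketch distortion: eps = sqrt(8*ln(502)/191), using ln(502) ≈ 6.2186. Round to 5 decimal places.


ln(502) ≈ 6.2186.
8*ln(N)/m ≈ 8*6.2186/191 ≈ 0.26046492.
eps = sqrt(0.26046492) ≈ 0.5103576 ≈ 0.51036.

0.51036


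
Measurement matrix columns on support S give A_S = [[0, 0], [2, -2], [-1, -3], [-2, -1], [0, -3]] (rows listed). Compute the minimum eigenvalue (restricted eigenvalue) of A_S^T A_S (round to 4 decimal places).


A_S^T A_S = [[9, 1], [1, 23]].
trace = 32.
det = 206.
disc = trace^2 - 4*det = 1024 - 4*206 = 200.
sqrt(200) ≈ 14.142136.
lam_min = (32 - sqrt(200))/2 ≈ (32 - 14.142136)/2 = 8.928932 ≈ 8.9289.

8.9289


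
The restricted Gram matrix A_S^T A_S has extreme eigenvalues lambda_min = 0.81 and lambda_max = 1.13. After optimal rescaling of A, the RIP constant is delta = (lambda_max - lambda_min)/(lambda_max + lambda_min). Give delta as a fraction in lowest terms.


lambda_max - lambda_min = 1.13 - 0.81 = 0.32.
lambda_max + lambda_min = 1.13 + 0.81 = 1.94.
delta = 0.32/1.94 = 32/194 = 16/97.

16/97


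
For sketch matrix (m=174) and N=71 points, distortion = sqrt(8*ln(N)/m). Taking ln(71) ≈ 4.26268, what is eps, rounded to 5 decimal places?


ln(71) ≈ 4.26268.
8*ln(N)/m ≈ 8*4.26268/174 ≈ 0.19598529.
eps = sqrt(0.19598529) ≈ 0.4427023 ≈ 0.44270.

0.44270


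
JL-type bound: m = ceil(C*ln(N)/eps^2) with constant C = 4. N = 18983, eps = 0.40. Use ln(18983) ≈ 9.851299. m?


ln(18983) ≈ 9.851299.
eps^2 = 0.40^2 = 0.16.
C*ln(N)/eps^2 ≈ 4*9.851299/0.16 ≈ 246.2825.
m = ceil(246.2825) = 247.

247


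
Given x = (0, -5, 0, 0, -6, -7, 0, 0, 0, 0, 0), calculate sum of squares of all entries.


Non-zero entries: [(1, -5), (4, -6), (5, -7)]
Squares: [25, 36, 49]
||x||_2^2 = sum = 110.

110


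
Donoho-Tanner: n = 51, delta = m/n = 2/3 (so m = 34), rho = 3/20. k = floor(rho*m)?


m = 2/3*51 = 34.
rho = 3/20.
rho*m = 3/20*34 = 5.1.
k = floor(5.1) = 5.

5


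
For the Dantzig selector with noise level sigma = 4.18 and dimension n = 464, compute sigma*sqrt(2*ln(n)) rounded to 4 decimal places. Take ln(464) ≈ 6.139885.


ln(464) ≈ 6.139885.
2*ln(n) ≈ 12.27977.
sqrt(2*ln(n)) ≈ sqrt(12.27977) ≈ 3.50425.
threshold ≈ 4.18*3.50425 = 14.647765 ≈ 14.6478.

14.6478


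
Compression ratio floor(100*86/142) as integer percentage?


100*m/n = 100*86/142 ≈ 60.5634.
floor = 60.

60


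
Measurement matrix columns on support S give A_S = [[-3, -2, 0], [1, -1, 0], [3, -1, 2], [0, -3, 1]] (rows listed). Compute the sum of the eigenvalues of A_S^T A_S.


Sum of eigenvalues of A_S^T A_S = trace(A_S^T A_S) = sum of squared column norms of A_S.
A_S^T A_S diagonal: [19, 15, 5].
trace = 19 + 15 + 5 = 39.

39


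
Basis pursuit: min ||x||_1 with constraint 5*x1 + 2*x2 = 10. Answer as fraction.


Axis intercepts:
  x1 = 2, x2 = 0: L1 = 2
  x1 = 0, x2 = 5: L1 = 5
x* = (2, 0)
||x*||_1 = 2.

2


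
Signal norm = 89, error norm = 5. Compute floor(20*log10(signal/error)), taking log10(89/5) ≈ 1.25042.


||x||/||e|| = 89/5.
log10(89/5) ≈ 1.25042.
20*log10(||x||/||e||) ≈ 20*1.25042 = 25.0084.
floor(25.0084) = 25.

25


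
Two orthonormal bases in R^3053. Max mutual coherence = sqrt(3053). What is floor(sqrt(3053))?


55^2 = 3025 <= 3053 < 3136 = 56^2, so 55 <= sqrt(3053) < 56.
floor(sqrt(3053)) = 55.

55


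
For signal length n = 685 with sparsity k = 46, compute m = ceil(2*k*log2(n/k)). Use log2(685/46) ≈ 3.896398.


log2(n/k) = log2(685/46) ≈ 3.896398.
2*k*log2(n/k) ≈ 2*46*3.896398 = 358.468616.
m = ceil(358.468616) = 359.

359


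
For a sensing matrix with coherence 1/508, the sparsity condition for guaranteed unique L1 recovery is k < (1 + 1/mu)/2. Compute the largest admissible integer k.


1/mu = 508.
1 + 1/mu = 509.
(1 + 1/mu)/2 = 254.5 is not an integer, so k_max = floor(254.5) = 254.

254


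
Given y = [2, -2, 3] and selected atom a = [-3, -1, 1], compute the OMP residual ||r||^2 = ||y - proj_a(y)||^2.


a^T a = 11.
a^T y = -1.
coeff = -1/11 = -1/11.
||r||^2 = 186/11.

186/11


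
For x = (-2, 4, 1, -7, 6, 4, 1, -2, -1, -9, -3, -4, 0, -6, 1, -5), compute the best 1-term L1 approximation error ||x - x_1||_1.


Sorted |x_i| descending: [9, 7, 6, 6, 5, 4, 4, 4, 3, 2, 2, 1, 1, 1, 1, 0]
Keep top 1: [9]
Tail entries: [7, 6, 6, 5, 4, 4, 4, 3, 2, 2, 1, 1, 1, 1, 0]
L1 error = sum of tail = 47.

47


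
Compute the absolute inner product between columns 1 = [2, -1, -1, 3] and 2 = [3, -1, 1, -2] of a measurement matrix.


Inner product: 2*3 + -1*-1 + -1*1 + 3*-2
Products: [6, 1, -1, -6]
Sum = 0.
|dot| = 0.

0


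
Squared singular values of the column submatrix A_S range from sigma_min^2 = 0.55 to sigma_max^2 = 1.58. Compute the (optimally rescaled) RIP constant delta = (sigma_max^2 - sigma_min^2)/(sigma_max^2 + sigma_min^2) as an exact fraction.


lambda_max - lambda_min = 1.58 - 0.55 = 1.03.
lambda_max + lambda_min = 1.58 + 0.55 = 2.13.
delta = 1.03/2.13 = 103/213.

103/213


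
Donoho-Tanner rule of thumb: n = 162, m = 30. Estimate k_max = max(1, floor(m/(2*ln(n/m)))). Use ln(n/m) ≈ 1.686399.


n/m = 162/30 = 27/5.
ln(n/m) ≈ 1.686399.
2*ln(n/m) ≈ 3.372798.
m/(2*ln(n/m)) ≈ 30/3.372798 ≈ 8.8947.
floor = 8.
k_max = max(1, 8) = 8.

8


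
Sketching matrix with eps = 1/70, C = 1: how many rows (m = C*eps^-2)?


1/eps = 70.
(1/eps)^2 = 4900.
m = 1*4900 = 4900.

4900


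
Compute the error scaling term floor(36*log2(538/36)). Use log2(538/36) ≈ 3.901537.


log2(n/k) = log2(538/36) ≈ 3.901537.
k*log2(n/k) ≈ 36*3.901537 = 140.455332.
floor(140.455332) = 140.

140


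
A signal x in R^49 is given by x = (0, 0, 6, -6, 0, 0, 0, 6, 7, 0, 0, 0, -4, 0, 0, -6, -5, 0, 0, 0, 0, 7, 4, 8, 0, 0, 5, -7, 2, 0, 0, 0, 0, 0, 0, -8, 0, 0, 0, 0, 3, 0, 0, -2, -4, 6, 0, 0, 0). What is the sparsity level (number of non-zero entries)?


Non-zero positions: [2, 3, 7, 8, 12, 15, 16, 21, 22, 23, 26, 27, 28, 35, 40, 43, 44, 45].
Sparsity = 18.

18


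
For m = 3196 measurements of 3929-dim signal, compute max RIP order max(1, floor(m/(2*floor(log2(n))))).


floor(log2(3929)) = 11.
2*11 = 22.
m/(2*floor(log2(n))) = 3196/22 ≈ 145.2727.
floor = 145.
k = max(1, 145) = 145.

145


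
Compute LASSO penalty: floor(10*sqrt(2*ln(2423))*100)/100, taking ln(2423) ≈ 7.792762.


ln(2423) ≈ 7.792762.
2*ln(n) ≈ 15.585524.
sqrt(2*ln(n)) ≈ sqrt(15.585524) ≈ 3.947851.
lambda ≈ 10*3.947851 = 39.47851.
floor(lambda*100)/100 = 39.47.

39.47


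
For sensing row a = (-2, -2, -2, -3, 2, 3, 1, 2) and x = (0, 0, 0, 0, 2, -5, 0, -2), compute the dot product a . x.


Non-zero terms: ['2*2', '3*-5', '2*-2']
Products: [4, -15, -4]
y = sum = -15.

-15


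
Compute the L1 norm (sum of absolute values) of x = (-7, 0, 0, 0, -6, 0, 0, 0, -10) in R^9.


Non-zero entries: [(0, -7), (4, -6), (8, -10)]
Absolute values: [7, 6, 10]
||x||_1 = sum = 23.

23


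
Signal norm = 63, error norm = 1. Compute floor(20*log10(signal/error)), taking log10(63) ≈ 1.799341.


||x||/||e|| = 63/1 = 63.
log10(63) ≈ 1.799341.
20*log10(||x||/||e||) ≈ 20*1.799341 = 35.98682.
floor(35.98682) = 35.

35


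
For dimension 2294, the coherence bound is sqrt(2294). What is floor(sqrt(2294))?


47^2 = 2209 <= 2294 < 2304 = 48^2, so 47 <= sqrt(2294) < 48.
floor(sqrt(2294)) = 47.

47


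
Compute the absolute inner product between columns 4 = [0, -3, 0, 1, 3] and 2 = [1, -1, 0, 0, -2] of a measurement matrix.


Inner product: 0*1 + -3*-1 + 0*0 + 1*0 + 3*-2
Products: [0, 3, 0, 0, -6]
Sum = -3.
|dot| = 3.

3


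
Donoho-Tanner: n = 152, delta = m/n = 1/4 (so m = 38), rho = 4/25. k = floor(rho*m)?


m = 1/4*152 = 38.
rho = 4/25.
rho*m = 4/25*38 = 6.08.
k = floor(6.08) = 6.

6


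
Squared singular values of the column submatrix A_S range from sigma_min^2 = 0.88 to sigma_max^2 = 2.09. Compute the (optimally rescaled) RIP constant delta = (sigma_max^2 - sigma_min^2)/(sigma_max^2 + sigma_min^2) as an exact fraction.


lambda_max - lambda_min = 2.09 - 0.88 = 1.21.
lambda_max + lambda_min = 2.09 + 0.88 = 2.97.
delta = 1.21/2.97 = 121/297 = 11/27.

11/27


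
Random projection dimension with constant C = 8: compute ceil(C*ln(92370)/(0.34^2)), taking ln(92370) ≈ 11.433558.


ln(92370) ≈ 11.433558.
eps^2 = 0.34^2 = 0.1156.
C*ln(N)/eps^2 ≈ 8*11.433558/0.1156 ≈ 791.2497.
m = ceil(791.2497) = 792.

792


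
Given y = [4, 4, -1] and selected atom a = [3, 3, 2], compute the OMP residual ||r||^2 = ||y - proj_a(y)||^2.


a^T a = 22.
a^T y = 22.
coeff = 22/22 = 1.
||r||^2 = 11.

11


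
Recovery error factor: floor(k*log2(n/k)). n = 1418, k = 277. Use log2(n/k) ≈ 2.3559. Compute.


log2(n/k) = log2(1418/277) ≈ 2.3559.
k*log2(n/k) ≈ 277*2.3559 = 652.5843.
floor(652.5843) = 652.

652


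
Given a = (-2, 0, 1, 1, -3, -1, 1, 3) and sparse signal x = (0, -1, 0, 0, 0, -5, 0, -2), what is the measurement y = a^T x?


Non-zero terms: ['0*-1', '-1*-5', '3*-2']
Products: [0, 5, -6]
y = sum = -1.

-1


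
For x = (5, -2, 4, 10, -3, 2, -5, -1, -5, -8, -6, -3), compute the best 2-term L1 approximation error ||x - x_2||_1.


Sorted |x_i| descending: [10, 8, 6, 5, 5, 5, 4, 3, 3, 2, 2, 1]
Keep top 2: [10, 8]
Tail entries: [6, 5, 5, 5, 4, 3, 3, 2, 2, 1]
L1 error = sum of tail = 36.

36


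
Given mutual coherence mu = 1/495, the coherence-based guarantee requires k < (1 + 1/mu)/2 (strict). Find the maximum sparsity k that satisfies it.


1/mu = 495.
1 + 1/mu = 496.
(1 + 1/mu)/2 = 248 is an integer and the inequality is strict, so k_max = 248 - 1 = 247.

247


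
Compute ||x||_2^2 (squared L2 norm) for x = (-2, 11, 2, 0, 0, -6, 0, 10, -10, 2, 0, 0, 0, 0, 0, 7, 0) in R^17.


Non-zero entries: [(0, -2), (1, 11), (2, 2), (5, -6), (7, 10), (8, -10), (9, 2), (15, 7)]
Squares: [4, 121, 4, 36, 100, 100, 4, 49]
||x||_2^2 = sum = 418.

418


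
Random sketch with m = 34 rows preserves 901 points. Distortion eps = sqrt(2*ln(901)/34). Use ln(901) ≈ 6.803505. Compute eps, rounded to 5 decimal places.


ln(901) ≈ 6.803505.
2*ln(N)/m ≈ 2*6.803505/34 ≈ 0.40020618.
eps = sqrt(0.40020618) ≈ 0.6326185 ≈ 0.63262.

0.63262


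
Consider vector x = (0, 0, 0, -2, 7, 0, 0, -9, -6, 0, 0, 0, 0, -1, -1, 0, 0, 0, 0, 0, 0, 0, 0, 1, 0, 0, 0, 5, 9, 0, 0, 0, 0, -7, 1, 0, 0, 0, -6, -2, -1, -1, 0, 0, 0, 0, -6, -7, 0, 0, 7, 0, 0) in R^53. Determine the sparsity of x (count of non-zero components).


Non-zero positions: [3, 4, 7, 8, 13, 14, 23, 27, 28, 33, 34, 38, 39, 40, 41, 46, 47, 50].
Sparsity = 18.

18


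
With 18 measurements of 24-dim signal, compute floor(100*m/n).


100*m/n = 100*18/24 ≈ 75.0.
floor = 75.

75


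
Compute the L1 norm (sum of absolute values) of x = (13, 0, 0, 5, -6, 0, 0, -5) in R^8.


Non-zero entries: [(0, 13), (3, 5), (4, -6), (7, -5)]
Absolute values: [13, 5, 6, 5]
||x||_1 = sum = 29.

29


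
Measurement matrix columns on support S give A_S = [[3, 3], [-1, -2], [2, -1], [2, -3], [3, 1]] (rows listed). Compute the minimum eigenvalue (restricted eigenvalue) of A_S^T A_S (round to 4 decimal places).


A_S^T A_S = [[27, 6], [6, 24]].
trace = 51.
det = 612.
disc = trace^2 - 4*det = 2601 - 4*612 = 153.
sqrt(153) ≈ 12.369317.
lam_min = (51 - sqrt(153))/2 ≈ (51 - 12.369317)/2 = 19.3153415 ≈ 19.3153.

19.3153


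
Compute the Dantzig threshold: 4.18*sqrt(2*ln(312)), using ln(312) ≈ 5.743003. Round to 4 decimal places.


ln(312) ≈ 5.743003.
2*ln(n) ≈ 11.486006.
sqrt(2*ln(n)) ≈ sqrt(11.486006) ≈ 3.389101.
threshold ≈ 4.18*3.389101 = 14.16644218 ≈ 14.1664.

14.1664


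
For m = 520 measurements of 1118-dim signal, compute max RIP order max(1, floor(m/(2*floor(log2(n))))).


floor(log2(1118)) = 10.
2*10 = 20.
m/(2*floor(log2(n))) = 520/20 ≈ 26.0.
floor = 26.
k = max(1, 26) = 26.

26


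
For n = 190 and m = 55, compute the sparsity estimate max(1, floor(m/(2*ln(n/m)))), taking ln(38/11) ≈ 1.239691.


n/m = 190/55 = 38/11.
ln(n/m) ≈ 1.239691.
2*ln(n/m) ≈ 2.479382.
m/(2*ln(n/m)) ≈ 55/2.479382 ≈ 22.1829.
floor = 22.
k_max = max(1, 22) = 22.

22


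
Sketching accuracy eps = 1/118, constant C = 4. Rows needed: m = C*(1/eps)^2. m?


1/eps = 118.
(1/eps)^2 = 13924.
m = 4*13924 = 55696.

55696


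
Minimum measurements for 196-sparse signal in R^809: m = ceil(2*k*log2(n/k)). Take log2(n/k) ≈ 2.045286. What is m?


log2(n/k) = log2(809/196) ≈ 2.045286.
2*k*log2(n/k) ≈ 2*196*2.045286 = 801.752112.
m = ceil(801.752112) = 802.

802


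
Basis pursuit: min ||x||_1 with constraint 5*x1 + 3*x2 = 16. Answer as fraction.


Axis intercepts:
  x1 = 16/5, x2 = 0: L1 = 16/5
  x1 = 0, x2 = 16/3: L1 = 16/3
x* = (16/5, 0)
||x*||_1 = 16/5.

16/5


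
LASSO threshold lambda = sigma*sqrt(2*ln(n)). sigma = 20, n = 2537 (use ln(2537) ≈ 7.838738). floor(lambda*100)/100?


ln(2537) ≈ 7.838738.
2*ln(n) ≈ 15.677476.
sqrt(2*ln(n)) ≈ sqrt(15.677476) ≈ 3.959479.
lambda ≈ 20*3.959479 = 79.18958.
floor(lambda*100)/100 = 79.18.

79.18


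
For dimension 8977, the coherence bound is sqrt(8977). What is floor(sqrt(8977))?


94^2 = 8836 <= 8977 < 9025 = 95^2, so 94 <= sqrt(8977) < 95.
floor(sqrt(8977)) = 94.

94


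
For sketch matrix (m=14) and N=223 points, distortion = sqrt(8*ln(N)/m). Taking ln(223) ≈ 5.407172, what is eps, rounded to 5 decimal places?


ln(223) ≈ 5.407172.
8*ln(N)/m ≈ 8*5.407172/14 ≈ 3.08981257.
eps = sqrt(3.08981257) ≈ 1.7577863 ≈ 1.75779.

1.75779


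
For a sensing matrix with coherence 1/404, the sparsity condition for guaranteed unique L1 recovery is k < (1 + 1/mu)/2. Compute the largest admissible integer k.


1/mu = 404.
1 + 1/mu = 405.
(1 + 1/mu)/2 = 202.5 is not an integer, so k_max = floor(202.5) = 202.

202


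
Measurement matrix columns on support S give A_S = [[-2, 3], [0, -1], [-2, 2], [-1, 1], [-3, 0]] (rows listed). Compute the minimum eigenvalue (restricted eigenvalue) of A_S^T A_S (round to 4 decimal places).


A_S^T A_S = [[18, -11], [-11, 15]].
trace = 33.
det = 149.
disc = trace^2 - 4*det = 1089 - 4*149 = 493.
sqrt(493) ≈ 22.203603.
lam_min = (33 - sqrt(493))/2 ≈ (33 - 22.203603)/2 = 5.3981985 ≈ 5.3982.

5.3982


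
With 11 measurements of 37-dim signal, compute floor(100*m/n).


100*m/n = 100*11/37 ≈ 29.7297.
floor = 29.

29


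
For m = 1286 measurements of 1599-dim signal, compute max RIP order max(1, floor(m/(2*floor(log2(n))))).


floor(log2(1599)) = 10.
2*10 = 20.
m/(2*floor(log2(n))) = 1286/20 ≈ 64.3.
floor = 64.
k = max(1, 64) = 64.

64


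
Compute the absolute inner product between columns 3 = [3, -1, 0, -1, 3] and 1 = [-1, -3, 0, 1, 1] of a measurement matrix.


Inner product: 3*-1 + -1*-3 + 0*0 + -1*1 + 3*1
Products: [-3, 3, 0, -1, 3]
Sum = 2.
|dot| = 2.

2


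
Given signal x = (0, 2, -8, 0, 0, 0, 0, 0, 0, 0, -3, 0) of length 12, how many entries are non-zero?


Non-zero positions: [1, 2, 10].
Sparsity = 3.

3


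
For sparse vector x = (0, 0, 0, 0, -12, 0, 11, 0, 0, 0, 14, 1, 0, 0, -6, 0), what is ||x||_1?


Non-zero entries: [(4, -12), (6, 11), (10, 14), (11, 1), (14, -6)]
Absolute values: [12, 11, 14, 1, 6]
||x||_1 = sum = 44.

44


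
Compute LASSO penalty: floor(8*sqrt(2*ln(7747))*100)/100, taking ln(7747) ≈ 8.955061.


ln(7747) ≈ 8.955061.
2*ln(n) ≈ 17.910122.
sqrt(2*ln(n)) ≈ sqrt(17.910122) ≈ 4.232035.
lambda ≈ 8*4.232035 = 33.85628.
floor(lambda*100)/100 = 33.85.

33.85


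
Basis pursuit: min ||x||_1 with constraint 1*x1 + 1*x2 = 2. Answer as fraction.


Axis intercepts:
  x1 = 2, x2 = 0: L1 = 2
  x1 = 0, x2 = 2: L1 = 2
x* = (2, 0)
||x*||_1 = 2.

2


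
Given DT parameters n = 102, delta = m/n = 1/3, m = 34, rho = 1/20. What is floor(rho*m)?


m = 1/3*102 = 34.
rho = 1/20.
rho*m = 1/20*34 = 1.7.
k = floor(1.7) = 1.

1


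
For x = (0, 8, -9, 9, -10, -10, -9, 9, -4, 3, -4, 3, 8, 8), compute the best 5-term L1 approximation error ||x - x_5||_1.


Sorted |x_i| descending: [10, 10, 9, 9, 9, 9, 8, 8, 8, 4, 4, 3, 3, 0]
Keep top 5: [10, 10, 9, 9, 9]
Tail entries: [9, 8, 8, 8, 4, 4, 3, 3, 0]
L1 error = sum of tail = 47.

47


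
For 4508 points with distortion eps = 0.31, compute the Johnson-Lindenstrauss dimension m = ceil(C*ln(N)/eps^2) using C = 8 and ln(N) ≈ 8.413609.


ln(4508) ≈ 8.413609.
eps^2 = 0.31^2 = 0.0961.
C*ln(N)/eps^2 ≈ 8*8.413609/0.0961 ≈ 700.4045.
m = ceil(700.4045) = 701.

701


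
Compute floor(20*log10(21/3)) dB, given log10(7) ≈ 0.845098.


||x||/||e|| = 21/3 = 7.
log10(7) ≈ 0.845098.
20*log10(||x||/||e||) ≈ 20*0.845098 = 16.90196.
floor(16.90196) = 16.

16


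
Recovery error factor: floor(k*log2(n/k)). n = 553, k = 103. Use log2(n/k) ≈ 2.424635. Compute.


log2(n/k) = log2(553/103) ≈ 2.424635.
k*log2(n/k) ≈ 103*2.424635 = 249.737405.
floor(249.737405) = 249.

249


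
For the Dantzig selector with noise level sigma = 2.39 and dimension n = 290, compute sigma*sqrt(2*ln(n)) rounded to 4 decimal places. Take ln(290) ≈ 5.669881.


ln(290) ≈ 5.669881.
2*ln(n) ≈ 11.339762.
sqrt(2*ln(n)) ≈ sqrt(11.339762) ≈ 3.367456.
threshold ≈ 2.39*3.367456 = 8.04821984 ≈ 8.0482.

8.0482


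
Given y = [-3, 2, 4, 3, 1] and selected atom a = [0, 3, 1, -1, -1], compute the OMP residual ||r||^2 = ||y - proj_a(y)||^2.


a^T a = 12.
a^T y = 6.
coeff = 6/12 = 1/2.
||r||^2 = 36.

36


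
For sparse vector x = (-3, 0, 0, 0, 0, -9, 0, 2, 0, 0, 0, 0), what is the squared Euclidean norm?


Non-zero entries: [(0, -3), (5, -9), (7, 2)]
Squares: [9, 81, 4]
||x||_2^2 = sum = 94.

94


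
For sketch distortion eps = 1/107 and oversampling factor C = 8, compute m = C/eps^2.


1/eps = 107.
(1/eps)^2 = 11449.
m = 8*11449 = 91592.

91592


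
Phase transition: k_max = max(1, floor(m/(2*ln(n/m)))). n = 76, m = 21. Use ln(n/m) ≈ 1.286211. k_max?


n/m = 76/21.
ln(n/m) ≈ 1.286211.
2*ln(n/m) ≈ 2.572422.
m/(2*ln(n/m)) ≈ 21/2.572422 ≈ 8.1635.
floor = 8.
k_max = max(1, 8) = 8.

8


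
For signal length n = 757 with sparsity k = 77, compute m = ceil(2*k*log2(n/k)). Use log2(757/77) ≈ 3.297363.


log2(n/k) = log2(757/77) ≈ 3.297363.
2*k*log2(n/k) ≈ 2*77*3.297363 = 507.793902.
m = ceil(507.793902) = 508.

508


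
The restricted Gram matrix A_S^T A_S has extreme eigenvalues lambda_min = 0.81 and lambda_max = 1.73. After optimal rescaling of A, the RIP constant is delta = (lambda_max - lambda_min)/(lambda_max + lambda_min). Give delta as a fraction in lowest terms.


lambda_max - lambda_min = 1.73 - 0.81 = 0.92.
lambda_max + lambda_min = 1.73 + 0.81 = 2.54.
delta = 0.92/2.54 = 92/254 = 46/127.

46/127


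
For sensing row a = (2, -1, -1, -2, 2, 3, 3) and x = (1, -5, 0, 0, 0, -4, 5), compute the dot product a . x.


Non-zero terms: ['2*1', '-1*-5', '3*-4', '3*5']
Products: [2, 5, -12, 15]
y = sum = 10.

10


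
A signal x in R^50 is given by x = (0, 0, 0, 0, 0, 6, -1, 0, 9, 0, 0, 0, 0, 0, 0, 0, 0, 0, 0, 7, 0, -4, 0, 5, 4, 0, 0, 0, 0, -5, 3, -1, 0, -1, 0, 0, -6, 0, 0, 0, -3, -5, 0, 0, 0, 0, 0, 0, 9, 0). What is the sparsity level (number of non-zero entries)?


Non-zero positions: [5, 6, 8, 19, 21, 23, 24, 29, 30, 31, 33, 36, 40, 41, 48].
Sparsity = 15.

15


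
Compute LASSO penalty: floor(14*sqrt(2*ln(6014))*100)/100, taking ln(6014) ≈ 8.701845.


ln(6014) ≈ 8.701845.
2*ln(n) ≈ 17.40369.
sqrt(2*ln(n)) ≈ sqrt(17.40369) ≈ 4.171773.
lambda ≈ 14*4.171773 = 58.404822.
floor(lambda*100)/100 = 58.40.

58.40


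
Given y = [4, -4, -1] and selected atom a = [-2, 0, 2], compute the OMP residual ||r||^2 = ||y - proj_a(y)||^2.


a^T a = 8.
a^T y = -10.
coeff = -10/8 = -5/4.
||r||^2 = 41/2.

41/2


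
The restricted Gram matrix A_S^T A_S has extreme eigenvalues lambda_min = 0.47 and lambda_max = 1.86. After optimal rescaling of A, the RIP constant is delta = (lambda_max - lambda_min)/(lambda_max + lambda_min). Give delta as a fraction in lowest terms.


lambda_max - lambda_min = 1.86 - 0.47 = 1.39.
lambda_max + lambda_min = 1.86 + 0.47 = 2.33.
delta = 1.39/2.33 = 139/233.

139/233


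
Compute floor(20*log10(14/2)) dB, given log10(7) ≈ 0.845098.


||x||/||e|| = 14/2 = 7.
log10(7) ≈ 0.845098.
20*log10(||x||/||e||) ≈ 20*0.845098 = 16.90196.
floor(16.90196) = 16.

16


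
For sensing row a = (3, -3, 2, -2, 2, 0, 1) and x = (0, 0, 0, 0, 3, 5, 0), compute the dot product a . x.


Non-zero terms: ['2*3', '0*5']
Products: [6, 0]
y = sum = 6.

6


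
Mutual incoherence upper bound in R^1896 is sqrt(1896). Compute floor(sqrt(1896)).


43^2 = 1849 <= 1896 < 1936 = 44^2, so 43 <= sqrt(1896) < 44.
floor(sqrt(1896)) = 43.

43


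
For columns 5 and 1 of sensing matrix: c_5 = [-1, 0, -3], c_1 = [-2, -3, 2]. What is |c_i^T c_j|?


Inner product: -1*-2 + 0*-3 + -3*2
Products: [2, 0, -6]
Sum = -4.
|dot| = 4.

4


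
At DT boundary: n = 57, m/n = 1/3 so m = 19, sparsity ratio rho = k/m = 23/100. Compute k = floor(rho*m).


m = 1/3*57 = 19.
rho = 23/100.
rho*m = 23/100*19 = 4.37.
k = floor(4.37) = 4.

4


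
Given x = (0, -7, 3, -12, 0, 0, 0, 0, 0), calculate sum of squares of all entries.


Non-zero entries: [(1, -7), (2, 3), (3, -12)]
Squares: [49, 9, 144]
||x||_2^2 = sum = 202.

202


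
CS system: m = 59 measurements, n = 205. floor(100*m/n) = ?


100*m/n = 100*59/205 ≈ 28.7805.
floor = 28.

28


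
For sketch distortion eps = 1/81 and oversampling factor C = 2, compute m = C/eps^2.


1/eps = 81.
(1/eps)^2 = 6561.
m = 2*6561 = 13122.

13122


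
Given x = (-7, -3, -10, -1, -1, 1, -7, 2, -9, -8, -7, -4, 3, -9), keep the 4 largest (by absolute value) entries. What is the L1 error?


Sorted |x_i| descending: [10, 9, 9, 8, 7, 7, 7, 4, 3, 3, 2, 1, 1, 1]
Keep top 4: [10, 9, 9, 8]
Tail entries: [7, 7, 7, 4, 3, 3, 2, 1, 1, 1]
L1 error = sum of tail = 36.

36
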